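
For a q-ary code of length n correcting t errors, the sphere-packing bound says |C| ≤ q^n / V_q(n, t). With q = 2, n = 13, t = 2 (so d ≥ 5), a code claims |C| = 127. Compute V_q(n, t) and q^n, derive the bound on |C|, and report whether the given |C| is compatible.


V_q(n, t) = 92, q^n = 8192, Hamming bound = 89, |C| = 127 > bound (violated).

Step 1: Compute V_q(n, t) = Σ_{j=0}^2 C(n, j) (q−1)^j.
  j = 0: C(13,0)·(1)^0 = 1·1 = 1.
  j = 1: C(13,1)·(1)^1 = 13·1 = 13.
  j = 2: C(13,2)·(1)^2 = 78·1 = 78.
  V_q(n, t) = 1 + 13 + 78 = 92.
Step 2: q^n = 2^13 = 8192.
Step 3: Hamming bound ⌊q^n / V_q(n,t)⌋ = ⌊8192/92⌋ = 89.
Step 4: Compare |C| = 127 to 89: violated.
The claimed |C| lies above the Hamming bound, so no 2-ary code of length 13 with d ≥ 5 can have 127 codewords.


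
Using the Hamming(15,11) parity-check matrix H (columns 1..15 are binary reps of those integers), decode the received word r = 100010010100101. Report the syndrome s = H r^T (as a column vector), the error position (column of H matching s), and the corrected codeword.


s = (0, 1, 0, 0)^T, error position = 4, corrected codeword c = 100110010100101

Compute s = H r^T mod 2 one row at a time:
  s_1 = 1 + 0 + 1 + 0 + 0 + 1 + 0 + 1 = 4 ≡ 0 (mod 2).
  s_2 = 0 + 1 + 0 + 0 + 0 + 1 + 0 + 1 = 3 ≡ 1 (mod 2).
  s_3 = 0 + 0 + 0 + 0 + 1 + 0 + 0 + 1 = 2 ≡ 0 (mod 2).
  s_4 = 1 + 0 + 1 + 0 + 0 + 0 + 1 + 1 = 4 ≡ 0 (mod 2).
s = (0, 1, 0, 0)^T — this equals column 4 of H (binary 0100), so error is at position 4.
Correct: flip bit 4 of r = 100010010100101 to get c = 100110010100101.


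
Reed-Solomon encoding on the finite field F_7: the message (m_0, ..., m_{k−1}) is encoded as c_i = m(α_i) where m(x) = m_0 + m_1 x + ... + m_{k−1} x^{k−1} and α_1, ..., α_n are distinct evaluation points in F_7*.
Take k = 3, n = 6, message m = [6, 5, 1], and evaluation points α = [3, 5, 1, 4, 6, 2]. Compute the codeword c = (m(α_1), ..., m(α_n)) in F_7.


c = [2, 0, 5, 0, 2, 6]

Message polynomial: m(x) = 6 + 5·x + 1·x^2 (mod 7).
For each evaluation point α_i, compute m(α_i) mod 7:
  α_1 = 3: Horner steps 1 → 1 → 2, so m(3) = 2.
  α_2 = 5: Horner steps 1 → 3 → 0, so m(5) = 0.
  α_3 = 1: Horner steps 1 → 6 → 5, so m(1) = 5.
  α_4 = 4: Horner steps 1 → 2 → 0, so m(4) = 0.
  α_5 = 6: Horner steps 1 → 4 → 2, so m(6) = 2.
  α_6 = 2: Horner steps 1 → 0 → 6, so m(2) = 6.
Codeword c = [2, 0, 5, 0, 2, 6] ∈ F_7^6.


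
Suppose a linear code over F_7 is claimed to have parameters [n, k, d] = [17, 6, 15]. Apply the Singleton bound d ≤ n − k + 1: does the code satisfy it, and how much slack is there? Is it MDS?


Singleton RHS = n − k + 1 = 12, slack = -3, bound violated (no such code; not MDS).

Singleton bound: d ≤ n − k + 1.
Here n = 17, k = 6, so n − k + 1 = 12.
Given d = 15, check d ≤ 12: NO.
Slack = (n − k + 1) − d = -3.
The slack is negative: d = 15 exceeds n − k + 1 = 12 by 3, so the Singleton bound is violated and no linear [17, 6, 15]_7 code can exist. In particular it is not MDS (MDS requires d = n − k + 1 exactly).
Description: the claimed parameters are [17, 6, 15]_7; such a code would be impossible (violates the Singleton bound).


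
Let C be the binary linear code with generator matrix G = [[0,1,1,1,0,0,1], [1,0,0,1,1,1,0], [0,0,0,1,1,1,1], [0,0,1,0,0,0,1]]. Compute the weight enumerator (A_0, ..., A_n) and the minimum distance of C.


Weight distribution: A_0 = 1, A_2 = 4, A_4 = 9, A_6 = 2. Minimum distance d = 2.

Enumerate all 2^4 = 16 messages m ∈ F_2^4.
For each, compute codeword c = mG in F_2^7, then tally its weight.
  m = 0000 → c = 0000000, weight = 0.
  m = 1000 → c = 0111001, weight = 4.
  m = 0100 → c = 1001110, weight = 4.
  m = 1100 → c = 1110111, weight = 6.
  m = 0010 → c = 0001111, weight = 4.
  m = 1010 → c = 0110110, weight = 4.
  m = 0110 → c = 1000001, weight = 2.
  m = 1110 → c = 1111000, weight = 4.
  m = 0001 → c = 0010001, weight = 2.
  m = 1001 → c = 0101000, weight = 2.
  m = 0101 → c = 1011111, weight = 6.
  m = 1101 → c = 1100110, weight = 4.
  m = 0011 → c = 0011110, weight = 4.
  m = 1011 → c = 0100111, weight = 4.
  m = 0111 → c = 1010000, weight = 2.
  m = 1111 → c = 1101001, weight = 4.
Tally weights:
  weight 0: 1 codewords.
  weight 2: 4 codewords.
  weight 4: 9 codewords.
  weight 6: 2 codewords.
Minimum distance d = smallest w > 0 with A_w > 0 = 2.
Sanity: Σ A_w = 16 = 2^4 = 16 ✓.


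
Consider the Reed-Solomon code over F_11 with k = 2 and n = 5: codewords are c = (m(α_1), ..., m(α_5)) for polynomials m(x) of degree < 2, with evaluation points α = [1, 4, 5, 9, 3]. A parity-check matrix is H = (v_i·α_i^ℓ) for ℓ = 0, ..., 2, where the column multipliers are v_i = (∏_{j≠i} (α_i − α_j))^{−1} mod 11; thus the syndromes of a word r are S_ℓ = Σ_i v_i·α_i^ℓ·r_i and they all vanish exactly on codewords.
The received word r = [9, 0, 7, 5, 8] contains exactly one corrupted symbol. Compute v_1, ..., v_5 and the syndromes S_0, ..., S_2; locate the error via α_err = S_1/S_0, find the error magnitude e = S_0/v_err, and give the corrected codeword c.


S = (5, 9, 3), error at position 2, error magnitude e = 9, c = [9, 2, 7, 5, 8].

Step 1: column multipliers v_i = (∏_{j≠i}(α_i − α_j))^{−1} mod 11.
  i = 1 (α = 1): (1−4)(1−5)(1−9)(1−3) = (−3)·(−4)·(−8)·(−2) = 192 ≡ 5, so v_1 = 5^{−1} = 9 (mod 11).
  i = 2 (α = 4): (4−1)(4−5)(4−9)(4−3) = 3·(−1)·(−5)·1 = 15 ≡ 4, so v_2 = 4^{−1} = 3 (mod 11).
  i = 3 (α = 5): (5−1)(5−4)(5−9)(5−3) = 4·1·(−4)·2 = −32 ≡ 1, so v_3 = 1^{−1} = 1 (mod 11).
  i = 4 (α = 9): (9−1)(9−4)(9−5)(9−3) = 8·5·4·6 = 960 ≡ 3, so v_4 = 3^{−1} = 4 (mod 11).
  i = 5 (α = 3): (3−1)(3−4)(3−5)(3−9) = 2·(−1)·(−2)·(−6) = −24 ≡ 9, so v_5 = 9^{−1} = 5 (mod 11).
  v = [9, 3, 1, 4, 5].
Step 2: syndromes of r = [9, 0, 7, 5, 8] (all sums mod 11).
  S_0 = Σ v_i r_i = 9·9 + 3·0 + 1·7 + 4·5 + 5·8 = 148 ≡ 5.
  S_1 = Σ v_i α_i r_i = 9·1·9 + 3·4·0 + 1·5·7 + 4·9·5 + 5·3·8 = 416 ≡ 9.
  α_i^2 mod 11 = [1, 5, 3, 4, 9].
  S_2 = Σ v_i α_i^2 r_i = 9·1·9 + 3·5·0 + 1·3·7 + 4·4·5 + 5·9·8 = 542 ≡ 3.
  S = (5, 9, 3) ≠ 0, so r is not a codeword (an error is present).
Step 3: locate the error. For a single error e at position i, S_ℓ = v_i·e·α_i^ℓ, so α_err = S_1/S_0.
  S_0^{−1} = 5^{−1} = 9 (mod 11), so α_err = 9·9 = 81 ≡ 4 = α_2. Error position i = 2.
  Consistency check: S_2/S_1 = 3·5 = 15 ≡ 4 = α_err ✓ (single-error assumption holds).
Step 4: error magnitude e = S_0/v_2 = S_0·∏_{j≠2}(α_2 − α_j) = 5·4 = 20 ≡ 9 (mod 11).
Step 5: correct position 2: c_2 = r_2 − e = 0 − 9 ≡ 2 (mod 11). Hence c = [9, 2, 7, 5, 8].
  Check: interpolating c through the α_i gives m(x) = 4 + 5·x (degree < 2) with m(α_i) = c_i for every i, so c is indeed a codeword.


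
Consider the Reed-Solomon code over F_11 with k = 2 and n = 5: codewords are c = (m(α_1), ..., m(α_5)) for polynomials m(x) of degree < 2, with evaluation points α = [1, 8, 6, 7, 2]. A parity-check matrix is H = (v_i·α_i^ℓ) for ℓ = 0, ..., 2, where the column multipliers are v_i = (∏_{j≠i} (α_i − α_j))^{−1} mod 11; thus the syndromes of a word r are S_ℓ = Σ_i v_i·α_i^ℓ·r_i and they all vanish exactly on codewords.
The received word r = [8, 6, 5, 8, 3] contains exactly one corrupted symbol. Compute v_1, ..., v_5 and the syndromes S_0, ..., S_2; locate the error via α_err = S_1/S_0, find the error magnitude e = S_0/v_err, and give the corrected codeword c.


S = (10, 4, 6), error at position 4, error magnitude e = 8, c = [8, 6, 5, 0, 3].

Step 1: column multipliers v_i = (∏_{j≠i}(α_i − α_j))^{−1} mod 11.
  i = 1 (α = 1): (1−8)(1−6)(1−7)(1−2) = (−7)·(−5)·(−6)·(−1) = 210 ≡ 1, so v_1 = 1^{−1} = 1 (mod 11).
  i = 2 (α = 8): (8−1)(8−6)(8−7)(8−2) = 7·2·1·6 = 84 ≡ 7, so v_2 = 7^{−1} = 8 (mod 11).
  i = 3 (α = 6): (6−1)(6−8)(6−7)(6−2) = 5·(−2)·(−1)·4 = 40 ≡ 7, so v_3 = 7^{−1} = 8 (mod 11).
  i = 4 (α = 7): (7−1)(7−8)(7−6)(7−2) = 6·(−1)·1·5 = −30 ≡ 3, so v_4 = 3^{−1} = 4 (mod 11).
  i = 5 (α = 2): (2−1)(2−8)(2−6)(2−7) = 1·(−6)·(−4)·(−5) = −120 ≡ 1, so v_5 = 1^{−1} = 1 (mod 11).
  v = [1, 8, 8, 4, 1].
Step 2: syndromes of r = [8, 6, 5, 8, 3] (all sums mod 11).
  S_0 = Σ v_i r_i = 1·8 + 8·6 + 8·5 + 4·8 + 1·3 = 131 ≡ 10.
  S_1 = Σ v_i α_i r_i = 1·1·8 + 8·8·6 + 8·6·5 + 4·7·8 + 1·2·3 = 862 ≡ 4.
  α_i^2 mod 11 = [1, 9, 3, 5, 4].
  S_2 = Σ v_i α_i^2 r_i = 1·1·8 + 8·9·6 + 8·3·5 + 4·5·8 + 1·4·3 = 732 ≡ 6.
  S = (10, 4, 6) ≠ 0, so r is not a codeword (an error is present).
Step 3: locate the error. For a single error e at position i, S_ℓ = v_i·e·α_i^ℓ, so α_err = S_1/S_0.
  S_0^{−1} = 10^{−1} = 10 (mod 11), so α_err = 4·10 = 40 ≡ 7 = α_4. Error position i = 4.
  Consistency check: S_2/S_1 = 6·3 = 18 ≡ 7 = α_err ✓ (single-error assumption holds).
Step 4: error magnitude e = S_0/v_4 = S_0·∏_{j≠4}(α_4 − α_j) = 10·3 = 30 ≡ 8 (mod 11).
Step 5: correct position 4: c_4 = r_4 − e = 8 − 8 ≡ 0 (mod 11). Hence c = [8, 6, 5, 0, 3].
  Check: interpolating c through the α_i gives m(x) = 2 + 6·x (degree < 2) with m(α_i) = c_i for every i, so c is indeed a codeword.


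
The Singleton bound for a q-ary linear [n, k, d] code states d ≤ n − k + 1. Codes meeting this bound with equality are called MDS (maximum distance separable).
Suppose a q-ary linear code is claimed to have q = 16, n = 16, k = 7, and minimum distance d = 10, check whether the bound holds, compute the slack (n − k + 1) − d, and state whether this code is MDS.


Singleton RHS = n − k + 1 = 10, slack = 0, bound satisfied, MDS.

Singleton bound: d ≤ n − k + 1.
Here n = 16, k = 7, so n − k + 1 = 10.
Given d = 10, check d ≤ 10: YES.
Slack = (n − k + 1) − d = 0.
The code is MDS (slack = 0).
Description: the claimed parameters are [16, 7, 10]_16; such a code would be MDS (meets Singleton bound).


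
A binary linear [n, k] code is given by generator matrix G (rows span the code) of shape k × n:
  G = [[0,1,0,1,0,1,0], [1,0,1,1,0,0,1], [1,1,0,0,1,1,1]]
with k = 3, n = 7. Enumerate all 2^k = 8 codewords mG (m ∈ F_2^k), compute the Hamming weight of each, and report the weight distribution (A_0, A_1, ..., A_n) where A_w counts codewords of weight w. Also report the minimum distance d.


Weight distribution: A_0 = 1, A_2 = 1, A_3 = 1, A_4 = 2, A_5 = 3. Minimum distance d = 2.

Enumerate all 2^3 = 8 messages m ∈ F_2^3.
For each, compute codeword c = mG in F_2^7, then tally its weight.
  m = 000 → c = 0000000, weight = 0.
  m = 100 → c = 0101010, weight = 3.
  m = 010 → c = 1011001, weight = 4.
  m = 110 → c = 1110011, weight = 5.
  m = 001 → c = 1100111, weight = 5.
  m = 101 → c = 1001101, weight = 4.
  m = 011 → c = 0111110, weight = 5.
  m = 111 → c = 0010100, weight = 2.
Tally weights:
  weight 0: 1 codewords.
  weight 2: 1 codewords.
  weight 3: 1 codewords.
  weight 4: 2 codewords.
  weight 5: 3 codewords.
Minimum distance d = smallest w > 0 with A_w > 0 = 2.
Sanity: Σ A_w = 8 = 2^3 = 8 ✓.


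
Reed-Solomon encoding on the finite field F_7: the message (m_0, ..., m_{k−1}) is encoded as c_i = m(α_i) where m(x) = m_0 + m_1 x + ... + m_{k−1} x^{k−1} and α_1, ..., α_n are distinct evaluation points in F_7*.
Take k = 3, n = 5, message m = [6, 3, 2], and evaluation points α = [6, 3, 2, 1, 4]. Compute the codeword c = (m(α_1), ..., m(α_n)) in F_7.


c = [5, 5, 6, 4, 1]

Message polynomial: m(x) = 6 + 3·x + 2·x^2 (mod 7).
For each evaluation point α_i, compute m(α_i) mod 7:
  α_1 = 6: Horner steps 2 → 1 → 5, so m(6) = 5.
  α_2 = 3: Horner steps 2 → 2 → 5, so m(3) = 5.
  α_3 = 2: Horner steps 2 → 0 → 6, so m(2) = 6.
  α_4 = 1: Horner steps 2 → 5 → 4, so m(1) = 4.
  α_5 = 4: Horner steps 2 → 4 → 1, so m(4) = 1.
Codeword c = [5, 5, 6, 4, 1] ∈ F_7^5.


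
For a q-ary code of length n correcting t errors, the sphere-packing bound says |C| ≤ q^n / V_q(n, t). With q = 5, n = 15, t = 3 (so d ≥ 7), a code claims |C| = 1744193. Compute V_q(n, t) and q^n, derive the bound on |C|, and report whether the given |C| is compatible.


V_q(n, t) = 30861, q^n = 30517578125, Hamming bound = 988871, |C| = 1744193 > bound (violated).

Step 1: Compute V_q(n, t) = Σ_{j=0}^3 C(n, j) (q−1)^j.
  j = 0: C(15,0)·(4)^0 = 1·1 = 1.
  j = 1: C(15,1)·(4)^1 = 15·4 = 60.
  j = 2: C(15,2)·(4)^2 = 105·16 = 1680.
  j = 3: C(15,3)·(4)^3 = 455·64 = 29120.
  V_q(n, t) = 1 + 60 + 1680 + 29120 = 30861.
Step 2: q^n = 5^15 = 30517578125.
Step 3: Hamming bound ⌊q^n / V_q(n,t)⌋ = ⌊30517578125/30861⌋ = 988871.
Step 4: Compare |C| = 1744193 to 988871: violated.
The claimed |C| lies above the Hamming bound, so no 5-ary code of length 15 with d ≥ 7 can have 1744193 codewords.


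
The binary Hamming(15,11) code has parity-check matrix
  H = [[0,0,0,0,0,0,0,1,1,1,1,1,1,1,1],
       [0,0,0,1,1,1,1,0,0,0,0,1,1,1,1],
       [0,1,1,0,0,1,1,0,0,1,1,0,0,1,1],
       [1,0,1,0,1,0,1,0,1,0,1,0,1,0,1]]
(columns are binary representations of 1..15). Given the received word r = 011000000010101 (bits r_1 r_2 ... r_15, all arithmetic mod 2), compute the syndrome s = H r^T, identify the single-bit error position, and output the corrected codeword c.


s = (1, 0, 0, 0)^T, error position = 8, corrected codeword c = 011000010010101

Compute s = H r^T mod 2 one row at a time:
  s_1 = 0 + 0 + 0 + 1 + 0 + 1 + 0 + 1 = 3 ≡ 1 (mod 2).
  s_2 = 0 + 0 + 0 + 0 + 0 + 1 + 0 + 1 = 2 ≡ 0 (mod 2).
  s_3 = 1 + 1 + 0 + 0 + 0 + 1 + 0 + 1 = 4 ≡ 0 (mod 2).
  s_4 = 0 + 1 + 0 + 0 + 0 + 1 + 1 + 1 = 4 ≡ 0 (mod 2).
s = (1, 0, 0, 0)^T — this equals column 8 of H (binary 1000), so error is at position 8.
Correct: flip bit 8 of r = 011000000010101 to get c = 011000010010101.


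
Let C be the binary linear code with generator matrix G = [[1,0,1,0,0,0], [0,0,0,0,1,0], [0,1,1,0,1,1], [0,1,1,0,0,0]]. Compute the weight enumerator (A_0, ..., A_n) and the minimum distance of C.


Weight distribution: A_0 = 1, A_1 = 2, A_2 = 4, A_3 = 6, A_4 = 3. Minimum distance d = 1.

Enumerate all 2^4 = 16 messages m ∈ F_2^4.
For each, compute codeword c = mG in F_2^6, then tally its weight.
  m = 0000 → c = 000000, weight = 0.
  m = 1000 → c = 101000, weight = 2.
  m = 0100 → c = 000010, weight = 1.
  m = 1100 → c = 101010, weight = 3.
  m = 0010 → c = 011011, weight = 4.
  m = 1010 → c = 110011, weight = 4.
  m = 0110 → c = 011001, weight = 3.
  m = 1110 → c = 110001, weight = 3.
  m = 0001 → c = 011000, weight = 2.
  m = 1001 → c = 110000, weight = 2.
  m = 0101 → c = 011010, weight = 3.
  m = 1101 → c = 110010, weight = 3.
  m = 0011 → c = 000011, weight = 2.
  m = 1011 → c = 101011, weight = 4.
  m = 0111 → c = 000001, weight = 1.
  m = 1111 → c = 101001, weight = 3.
Tally weights:
  weight 0: 1 codewords.
  weight 1: 2 codewords.
  weight 2: 4 codewords.
  weight 3: 6 codewords.
  weight 4: 3 codewords.
Minimum distance d = smallest w > 0 with A_w > 0 = 1.
Sanity: Σ A_w = 16 = 2^4 = 16 ✓.


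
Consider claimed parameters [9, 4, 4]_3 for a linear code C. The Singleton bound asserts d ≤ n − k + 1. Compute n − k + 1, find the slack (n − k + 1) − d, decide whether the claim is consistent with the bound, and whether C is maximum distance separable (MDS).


Singleton RHS = n − k + 1 = 6, slack = 2, bound satisfied, not MDS.

Singleton bound: d ≤ n − k + 1.
Here n = 9, k = 4, so n − k + 1 = 6.
Given d = 4, check d ≤ 6: YES.
Slack = (n − k + 1) − d = 2.
The code is NOT MDS (slack = 2 > 0).
Description: the claimed parameters are [9, 4, 4]_3; such a code would be non-MDS.


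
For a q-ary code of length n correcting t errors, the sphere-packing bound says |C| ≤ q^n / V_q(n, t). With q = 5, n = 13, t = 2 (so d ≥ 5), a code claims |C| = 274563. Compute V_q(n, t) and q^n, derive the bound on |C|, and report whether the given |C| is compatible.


V_q(n, t) = 1301, q^n = 1220703125, Hamming bound = 938280, |C| = 274563 ≤ bound (satisfied).

Step 1: Compute V_q(n, t) = Σ_{j=0}^2 C(n, j) (q−1)^j.
  j = 0: C(13,0)·(4)^0 = 1·1 = 1.
  j = 1: C(13,1)·(4)^1 = 13·4 = 52.
  j = 2: C(13,2)·(4)^2 = 78·16 = 1248.
  V_q(n, t) = 1 + 52 + 1248 = 1301.
Step 2: q^n = 5^13 = 1220703125.
Step 3: Hamming bound ⌊q^n / V_q(n,t)⌋ = ⌊1220703125/1301⌋ = 938280.
Step 4: Compare |C| = 274563 to 938280: satisfied.
The claimed |C| lies below the Hamming bound.


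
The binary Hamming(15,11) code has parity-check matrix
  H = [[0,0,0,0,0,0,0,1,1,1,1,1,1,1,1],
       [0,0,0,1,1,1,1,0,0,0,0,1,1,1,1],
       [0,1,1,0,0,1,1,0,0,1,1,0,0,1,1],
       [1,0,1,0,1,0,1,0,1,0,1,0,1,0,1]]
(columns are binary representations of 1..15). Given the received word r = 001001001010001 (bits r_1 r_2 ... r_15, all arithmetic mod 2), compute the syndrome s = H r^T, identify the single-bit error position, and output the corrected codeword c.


s = (1, 0, 0, 0)^T, error position = 8, corrected codeword c = 001001011010001

Compute s = H r^T mod 2 one row at a time:
  s_1 = 0 + 1 + 0 + 1 + 0 + 0 + 0 + 1 = 3 ≡ 1 (mod 2).
  s_2 = 0 + 0 + 1 + 0 + 0 + 0 + 0 + 1 = 2 ≡ 0 (mod 2).
  s_3 = 0 + 1 + 1 + 0 + 0 + 1 + 0 + 1 = 4 ≡ 0 (mod 2).
  s_4 = 0 + 1 + 0 + 0 + 1 + 1 + 0 + 1 = 4 ≡ 0 (mod 2).
s = (1, 0, 0, 0)^T — this equals column 8 of H (binary 1000), so error is at position 8.
Correct: flip bit 8 of r = 001001001010001 to get c = 001001011010001.


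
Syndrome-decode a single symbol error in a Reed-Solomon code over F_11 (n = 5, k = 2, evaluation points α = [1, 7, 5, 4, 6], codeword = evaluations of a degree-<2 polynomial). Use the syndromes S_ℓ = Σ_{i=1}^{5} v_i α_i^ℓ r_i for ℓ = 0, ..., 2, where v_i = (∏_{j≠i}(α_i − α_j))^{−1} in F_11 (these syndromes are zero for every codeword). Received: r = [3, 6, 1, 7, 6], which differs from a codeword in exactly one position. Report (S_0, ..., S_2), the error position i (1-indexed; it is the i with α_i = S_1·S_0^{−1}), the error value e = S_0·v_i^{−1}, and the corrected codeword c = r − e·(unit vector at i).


S = (2, 3, 10), error at position 2, error magnitude e = 6, c = [3, 0, 1, 7, 6].

Step 1: column multipliers v_i = (∏_{j≠i}(α_i − α_j))^{−1} mod 11.
  i = 1 (α = 1): (1−7)(1−5)(1−4)(1−6) = (−6)·(−4)·(−3)·(−5) = 360 ≡ 8, so v_1 = 8^{−1} = 7 (mod 11).
  i = 2 (α = 7): (7−1)(7−5)(7−4)(7−6) = 6·2·3·1 = 36 ≡ 3, so v_2 = 3^{−1} = 4 (mod 11).
  i = 3 (α = 5): (5−1)(5−7)(5−4)(5−6) = 4·(−2)·1·(−1) = 8 ≡ 8, so v_3 = 8^{−1} = 7 (mod 11).
  i = 4 (α = 4): (4−1)(4−7)(4−5)(4−6) = 3·(−3)·(−1)·(−2) = −18 ≡ 4, so v_4 = 4^{−1} = 3 (mod 11).
  i = 5 (α = 6): (6−1)(6−7)(6−5)(6−4) = 5·(−1)·1·2 = −10 ≡ 1, so v_5 = 1^{−1} = 1 (mod 11).
  v = [7, 4, 7, 3, 1].
Step 2: syndromes of r = [3, 6, 1, 7, 6] (all sums mod 11).
  S_0 = Σ v_i r_i = 7·3 + 4·6 + 7·1 + 3·7 + 1·6 = 79 ≡ 2.
  S_1 = Σ v_i α_i r_i = 7·1·3 + 4·7·6 + 7·5·1 + 3·4·7 + 1·6·6 = 344 ≡ 3.
  α_i^2 mod 11 = [1, 5, 3, 5, 3].
  S_2 = Σ v_i α_i^2 r_i = 7·1·3 + 4·5·6 + 7·3·1 + 3·5·7 + 1·3·6 = 285 ≡ 10.
  S = (2, 3, 10) ≠ 0, so r is not a codeword (an error is present).
Step 3: locate the error. For a single error e at position i, S_ℓ = v_i·e·α_i^ℓ, so α_err = S_1/S_0.
  S_0^{−1} = 2^{−1} = 6 (mod 11), so α_err = 3·6 = 18 ≡ 7 = α_2. Error position i = 2.
  Consistency check: S_2/S_1 = 10·4 = 40 ≡ 7 = α_err ✓ (single-error assumption holds).
Step 4: error magnitude e = S_0/v_2 = S_0·∏_{j≠2}(α_2 − α_j) = 2·3 = 6 ≡ 6 (mod 11).
Step 5: correct position 2: c_2 = r_2 − e = 6 − 6 ≡ 0 (mod 11). Hence c = [3, 0, 1, 7, 6].
  Check: interpolating c through the α_i gives m(x) = 9 + 5·x (degree < 2) with m(α_i) = c_i for every i, so c is indeed a codeword.


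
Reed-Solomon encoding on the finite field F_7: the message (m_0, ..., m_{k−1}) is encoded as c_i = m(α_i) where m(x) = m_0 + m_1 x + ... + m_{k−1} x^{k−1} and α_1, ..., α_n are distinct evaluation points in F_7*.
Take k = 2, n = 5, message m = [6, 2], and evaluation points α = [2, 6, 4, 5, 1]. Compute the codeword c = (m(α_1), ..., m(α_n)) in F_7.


c = [3, 4, 0, 2, 1]

Message polynomial: m(x) = 6 + 2·x (mod 7).
For each evaluation point α_i, compute m(α_i) mod 7:
  α_1 = 2: Horner steps 2 → 3, so m(2) = 3.
  α_2 = 6: Horner steps 2 → 4, so m(6) = 4.
  α_3 = 4: Horner steps 2 → 0, so m(4) = 0.
  α_4 = 5: Horner steps 2 → 2, so m(5) = 2.
  α_5 = 1: Horner steps 2 → 1, so m(1) = 1.
Codeword c = [3, 4, 0, 2, 1] ∈ F_7^5.


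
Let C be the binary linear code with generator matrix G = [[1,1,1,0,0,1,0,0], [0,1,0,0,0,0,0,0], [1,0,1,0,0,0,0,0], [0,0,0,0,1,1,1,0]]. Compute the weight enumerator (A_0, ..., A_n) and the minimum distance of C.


Weight distribution: A_0 = 1, A_1 = 2, A_2 = 3, A_3 = 4, A_4 = 3, A_5 = 2, A_6 = 1. Minimum distance d = 1.

Enumerate all 2^4 = 16 messages m ∈ F_2^4.
For each, compute codeword c = mG in F_2^8, then tally its weight.
  m = 0000 → c = 00000000, weight = 0.
  m = 1000 → c = 11100100, weight = 4.
  m = 0100 → c = 01000000, weight = 1.
  m = 1100 → c = 10100100, weight = 3.
  m = 0010 → c = 10100000, weight = 2.
  m = 1010 → c = 01000100, weight = 2.
  m = 0110 → c = 11100000, weight = 3.
  m = 1110 → c = 00000100, weight = 1.
  m = 0001 → c = 00001110, weight = 3.
  m = 1001 → c = 11101010, weight = 5.
  m = 0101 → c = 01001110, weight = 4.
  m = 1101 → c = 10101010, weight = 4.
  m = 0011 → c = 10101110, weight = 5.
  m = 1011 → c = 01001010, weight = 3.
  m = 0111 → c = 11101110, weight = 6.
  m = 1111 → c = 00001010, weight = 2.
Tally weights:
  weight 0: 1 codewords.
  weight 1: 2 codewords.
  weight 2: 3 codewords.
  weight 3: 4 codewords.
  weight 4: 3 codewords.
  weight 5: 2 codewords.
  weight 6: 1 codewords.
Minimum distance d = smallest w > 0 with A_w > 0 = 1.
Sanity: Σ A_w = 16 = 2^4 = 16 ✓.


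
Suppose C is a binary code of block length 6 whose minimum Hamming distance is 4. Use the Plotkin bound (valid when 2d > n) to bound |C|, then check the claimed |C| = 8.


Plotkin bound M ≤ 4; given |C| = 8 > bound (violated).

Check applicability: 2d = 8, n = 6.
2d − n = 2 > 0, so Plotkin applies.
Compute d/(2d−n) = 4/2 ≈ 2.0000.
⌊d/(2d−n)⌋ = 2.
Plotkin bound: M ≤ 2·2 = 4.
Given |C| = 8, check: VIOLATED.
This |C| is above the Plotkin bound, so no binary code with n = 6, d = 4 and 8 codewords exists.


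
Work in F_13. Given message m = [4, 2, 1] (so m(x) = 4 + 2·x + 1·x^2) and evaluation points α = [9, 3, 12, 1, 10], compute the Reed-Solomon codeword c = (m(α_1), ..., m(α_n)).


c = [12, 6, 3, 7, 7]

Message polynomial: m(x) = 4 + 2·x + 1·x^2 (mod 13).
For each evaluation point α_i, compute m(α_i) mod 13:
  α_1 = 9: Horner steps 1 → 11 → 12, so m(9) = 12.
  α_2 = 3: Horner steps 1 → 5 → 6, so m(3) = 6.
  α_3 = 12: Horner steps 1 → 1 → 3, so m(12) = 3.
  α_4 = 1: Horner steps 1 → 3 → 7, so m(1) = 7.
  α_5 = 10: Horner steps 1 → 12 → 7, so m(10) = 7.
Codeword c = [12, 6, 3, 7, 7] ∈ F_13^5.


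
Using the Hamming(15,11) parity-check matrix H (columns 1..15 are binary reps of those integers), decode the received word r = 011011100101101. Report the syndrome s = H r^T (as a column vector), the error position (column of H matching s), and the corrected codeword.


s = (0, 0, 0, 1)^T, error position = 1, corrected codeword c = 111011100101101

Compute s = H r^T mod 2 one row at a time:
  s_1 = 0 + 0 + 1 + 0 + 1 + 1 + 0 + 1 = 4 ≡ 0 (mod 2).
  s_2 = 0 + 1 + 1 + 1 + 1 + 1 + 0 + 1 = 6 ≡ 0 (mod 2).
  s_3 = 1 + 1 + 1 + 1 + 1 + 0 + 0 + 1 = 6 ≡ 0 (mod 2).
  s_4 = 0 + 1 + 1 + 1 + 0 + 0 + 1 + 1 = 5 ≡ 1 (mod 2).
s = (0, 0, 0, 1)^T — this equals column 1 of H (binary 0001), so error is at position 1.
Correct: flip bit 1 of r = 011011100101101 to get c = 111011100101101.


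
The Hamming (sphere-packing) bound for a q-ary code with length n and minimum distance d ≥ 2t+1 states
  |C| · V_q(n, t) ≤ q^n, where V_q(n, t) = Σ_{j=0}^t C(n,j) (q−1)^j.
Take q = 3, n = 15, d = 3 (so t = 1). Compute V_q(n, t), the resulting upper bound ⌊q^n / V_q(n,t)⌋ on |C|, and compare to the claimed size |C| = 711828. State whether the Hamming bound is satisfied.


V_q(n, t) = 31, q^n = 14348907, Hamming bound = 462867, |C| = 711828 > bound (violated).

Step 1: Compute V_q(n, t) = Σ_{j=0}^1 C(n, j) (q−1)^j.
  j = 0: C(15,0)·(2)^0 = 1·1 = 1.
  j = 1: C(15,1)·(2)^1 = 15·2 = 30.
  V_q(n, t) = 1 + 30 = 31.
Step 2: q^n = 3^15 = 14348907.
Step 3: Hamming bound ⌊q^n / V_q(n,t)⌋ = ⌊14348907/31⌋ = 462867.
Step 4: Compare |C| = 711828 to 462867: violated.
The claimed |C| lies above the Hamming bound, so no 3-ary code of length 15 with d ≥ 3 can have 711828 codewords.


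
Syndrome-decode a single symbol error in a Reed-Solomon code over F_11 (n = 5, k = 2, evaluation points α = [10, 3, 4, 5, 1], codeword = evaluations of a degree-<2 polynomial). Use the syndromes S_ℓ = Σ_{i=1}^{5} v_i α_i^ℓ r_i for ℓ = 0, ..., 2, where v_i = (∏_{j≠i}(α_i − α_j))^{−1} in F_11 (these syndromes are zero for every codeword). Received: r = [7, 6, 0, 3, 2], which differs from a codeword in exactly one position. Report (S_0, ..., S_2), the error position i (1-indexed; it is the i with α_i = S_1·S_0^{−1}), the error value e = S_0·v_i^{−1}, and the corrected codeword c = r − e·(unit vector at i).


S = (4, 1, 3), error at position 2, error magnitude e = 9, c = [7, 8, 0, 3, 2].

Step 1: column multipliers v_i = (∏_{j≠i}(α_i − α_j))^{−1} mod 11.
  i = 1 (α = 10): (10−3)(10−4)(10−5)(10−1) = 7·6·5·9 = 1890 ≡ 9, so v_1 = 9^{−1} = 5 (mod 11).
  i = 2 (α = 3): (3−10)(3−4)(3−5)(3−1) = (−7)·(−1)·(−2)·2 = −28 ≡ 5, so v_2 = 5^{−1} = 9 (mod 11).
  i = 3 (α = 4): (4−10)(4−3)(4−5)(4−1) = (−6)·1·(−1)·3 = 18 ≡ 7, so v_3 = 7^{−1} = 8 (mod 11).
  i = 4 (α = 5): (5−10)(5−3)(5−4)(5−1) = (−5)·2·1·4 = −40 ≡ 4, so v_4 = 4^{−1} = 3 (mod 11).
  i = 5 (α = 1): (1−10)(1−3)(1−4)(1−5) = (−9)·(−2)·(−3)·(−4) = 216 ≡ 7, so v_5 = 7^{−1} = 8 (mod 11).
  v = [5, 9, 8, 3, 8].
Step 2: syndromes of r = [7, 6, 0, 3, 2] (all sums mod 11).
  S_0 = Σ v_i r_i = 5·7 + 9·6 + 8·0 + 3·3 + 8·2 = 114 ≡ 4.
  S_1 = Σ v_i α_i r_i = 5·10·7 + 9·3·6 + 8·4·0 + 3·5·3 + 8·1·2 = 573 ≡ 1.
  α_i^2 mod 11 = [1, 9, 5, 3, 1].
  S_2 = Σ v_i α_i^2 r_i = 5·1·7 + 9·9·6 + 8·5·0 + 3·3·3 + 8·1·2 = 564 ≡ 3.
  S = (4, 1, 3) ≠ 0, so r is not a codeword (an error is present).
Step 3: locate the error. For a single error e at position i, S_ℓ = v_i·e·α_i^ℓ, so α_err = S_1/S_0.
  S_0^{−1} = 4^{−1} = 3 (mod 11), so α_err = 1·3 = 3 ≡ 3 = α_2. Error position i = 2.
  Consistency check: S_2/S_1 = 3·1 = 3 ≡ 3 = α_err ✓ (single-error assumption holds).
Step 4: error magnitude e = S_0/v_2 = S_0·∏_{j≠2}(α_2 − α_j) = 4·5 = 20 ≡ 9 (mod 11).
Step 5: correct position 2: c_2 = r_2 − e = 6 − 9 ≡ 8 (mod 11). Hence c = [7, 8, 0, 3, 2].
  Check: interpolating c through the α_i gives m(x) = 10 + 3·x (degree < 2) with m(α_i) = c_i for every i, so c is indeed a codeword.


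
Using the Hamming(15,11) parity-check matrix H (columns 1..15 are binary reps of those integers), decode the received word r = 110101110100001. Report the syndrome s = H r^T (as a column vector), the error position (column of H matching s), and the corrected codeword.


s = (1, 0, 1, 1)^T, error position = 11, corrected codeword c = 110101110110001

Compute s = H r^T mod 2 one row at a time:
  s_1 = 1 + 0 + 1 + 0 + 0 + 0 + 0 + 1 = 3 ≡ 1 (mod 2).
  s_2 = 1 + 0 + 1 + 1 + 0 + 0 + 0 + 1 = 4 ≡ 0 (mod 2).
  s_3 = 1 + 0 + 1 + 1 + 1 + 0 + 0 + 1 = 5 ≡ 1 (mod 2).
  s_4 = 1 + 0 + 0 + 1 + 0 + 0 + 0 + 1 = 3 ≡ 1 (mod 2).
s = (1, 0, 1, 1)^T — this equals column 11 of H (binary 1011), so error is at position 11.
Correct: flip bit 11 of r = 110101110100001 to get c = 110101110110001.


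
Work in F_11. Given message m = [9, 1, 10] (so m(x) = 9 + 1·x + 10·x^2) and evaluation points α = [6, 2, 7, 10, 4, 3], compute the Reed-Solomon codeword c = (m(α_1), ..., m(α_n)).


c = [1, 7, 0, 7, 8, 3]

Message polynomial: m(x) = 9 + 1·x + 10·x^2 (mod 11).
For each evaluation point α_i, compute m(α_i) mod 11:
  α_1 = 6: Horner steps 10 → 6 → 1, so m(6) = 1.
  α_2 = 2: Horner steps 10 → 10 → 7, so m(2) = 7.
  α_3 = 7: Horner steps 10 → 5 → 0, so m(7) = 0.
  α_4 = 10: Horner steps 10 → 2 → 7, so m(10) = 7.
  α_5 = 4: Horner steps 10 → 8 → 8, so m(4) = 8.
  α_6 = 3: Horner steps 10 → 9 → 3, so m(3) = 3.
Codeword c = [1, 7, 0, 7, 8, 3] ∈ F_11^6.


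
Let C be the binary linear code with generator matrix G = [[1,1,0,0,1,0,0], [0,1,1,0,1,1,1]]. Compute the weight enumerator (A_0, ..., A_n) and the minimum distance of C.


Weight distribution: A_0 = 1, A_3 = 1, A_4 = 1, A_5 = 1. Minimum distance d = 3.

Enumerate all 2^2 = 4 messages m ∈ F_2^2.
For each, compute codeword c = mG in F_2^7, then tally its weight.
  m = 00 → c = 0000000, weight = 0.
  m = 10 → c = 1100100, weight = 3.
  m = 01 → c = 0110111, weight = 5.
  m = 11 → c = 1010011, weight = 4.
Tally weights:
  weight 0: 1 codewords.
  weight 3: 1 codewords.
  weight 4: 1 codewords.
  weight 5: 1 codewords.
Minimum distance d = smallest w > 0 with A_w > 0 = 3.
Sanity: Σ A_w = 4 = 2^2 = 4 ✓.


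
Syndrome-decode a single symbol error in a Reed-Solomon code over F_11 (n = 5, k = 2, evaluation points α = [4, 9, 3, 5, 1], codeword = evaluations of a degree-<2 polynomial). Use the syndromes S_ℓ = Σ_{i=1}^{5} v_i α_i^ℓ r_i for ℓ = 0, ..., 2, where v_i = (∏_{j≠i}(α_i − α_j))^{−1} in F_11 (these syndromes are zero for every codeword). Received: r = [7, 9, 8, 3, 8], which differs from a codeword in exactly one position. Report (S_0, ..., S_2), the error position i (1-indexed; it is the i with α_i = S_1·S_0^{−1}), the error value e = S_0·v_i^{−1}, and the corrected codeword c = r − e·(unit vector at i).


S = (7, 10, 8), error at position 3, error magnitude e = 8, c = [7, 9, 0, 3, 8].

Step 1: column multipliers v_i = (∏_{j≠i}(α_i − α_j))^{−1} mod 11.
  i = 1 (α = 4): (4−9)(4−3)(4−5)(4−1) = (−5)·1·(−1)·3 = 15 ≡ 4, so v_1 = 4^{−1} = 3 (mod 11).
  i = 2 (α = 9): (9−4)(9−3)(9−5)(9−1) = 5·6·4·8 = 960 ≡ 3, so v_2 = 3^{−1} = 4 (mod 11).
  i = 3 (α = 3): (3−4)(3−9)(3−5)(3−1) = (−1)·(−6)·(−2)·2 = −24 ≡ 9, so v_3 = 9^{−1} = 5 (mod 11).
  i = 4 (α = 5): (5−4)(5−9)(5−3)(5−1) = 1·(−4)·2·4 = −32 ≡ 1, so v_4 = 1^{−1} = 1 (mod 11).
  i = 5 (α = 1): (1−4)(1−9)(1−3)(1−5) = (−3)·(−8)·(−2)·(−4) = 192 ≡ 5, so v_5 = 5^{−1} = 9 (mod 11).
  v = [3, 4, 5, 1, 9].
Step 2: syndromes of r = [7, 9, 8, 3, 8] (all sums mod 11).
  S_0 = Σ v_i r_i = 3·7 + 4·9 + 5·8 + 1·3 + 9·8 = 172 ≡ 7.
  S_1 = Σ v_i α_i r_i = 3·4·7 + 4·9·9 + 5·3·8 + 1·5·3 + 9·1·8 = 615 ≡ 10.
  α_i^2 mod 11 = [5, 4, 9, 3, 1].
  S_2 = Σ v_i α_i^2 r_i = 3·5·7 + 4·4·9 + 5·9·8 + 1·3·3 + 9·1·8 = 690 ≡ 8.
  S = (7, 10, 8) ≠ 0, so r is not a codeword (an error is present).
Step 3: locate the error. For a single error e at position i, S_ℓ = v_i·e·α_i^ℓ, so α_err = S_1/S_0.
  S_0^{−1} = 7^{−1} = 8 (mod 11), so α_err = 10·8 = 80 ≡ 3 = α_3. Error position i = 3.
  Consistency check: S_2/S_1 = 8·10 = 80 ≡ 3 = α_err ✓ (single-error assumption holds).
Step 4: error magnitude e = S_0/v_3 = S_0·∏_{j≠3}(α_3 − α_j) = 7·9 = 63 ≡ 8 (mod 11).
Step 5: correct position 3: c_3 = r_3 − e = 8 − 8 ≡ 0 (mod 11). Hence c = [7, 9, 0, 3, 8].
  Check: interpolating c through the α_i gives m(x) = 1 + 7·x (degree < 2) with m(α_i) = c_i for every i, so c is indeed a codeword.


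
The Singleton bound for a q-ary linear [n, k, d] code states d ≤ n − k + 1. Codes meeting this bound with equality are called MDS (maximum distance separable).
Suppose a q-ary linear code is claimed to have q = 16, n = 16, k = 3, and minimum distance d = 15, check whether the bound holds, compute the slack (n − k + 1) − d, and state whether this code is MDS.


Singleton RHS = n − k + 1 = 14, slack = -1, bound violated (no such code; not MDS).

Singleton bound: d ≤ n − k + 1.
Here n = 16, k = 3, so n − k + 1 = 14.
Given d = 15, check d ≤ 14: NO.
Slack = (n − k + 1) − d = -1.
The slack is negative: d = 15 exceeds n − k + 1 = 14 by 1, so the Singleton bound is violated and no linear [16, 3, 15]_16 code can exist. In particular it is not MDS (MDS requires d = n − k + 1 exactly).
Description: the claimed parameters are [16, 3, 15]_16; such a code would be impossible (violates the Singleton bound).


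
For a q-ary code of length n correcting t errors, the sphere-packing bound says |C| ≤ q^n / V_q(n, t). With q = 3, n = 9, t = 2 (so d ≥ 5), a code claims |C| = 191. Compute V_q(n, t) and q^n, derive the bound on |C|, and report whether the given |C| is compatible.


V_q(n, t) = 163, q^n = 19683, Hamming bound = 120, |C| = 191 > bound (violated).

Step 1: Compute V_q(n, t) = Σ_{j=0}^2 C(n, j) (q−1)^j.
  j = 0: C(9,0)·(2)^0 = 1·1 = 1.
  j = 1: C(9,1)·(2)^1 = 9·2 = 18.
  j = 2: C(9,2)·(2)^2 = 36·4 = 144.
  V_q(n, t) = 1 + 18 + 144 = 163.
Step 2: q^n = 3^9 = 19683.
Step 3: Hamming bound ⌊q^n / V_q(n,t)⌋ = ⌊19683/163⌋ = 120.
Step 4: Compare |C| = 191 to 120: violated.
The claimed |C| lies above the Hamming bound, so no 3-ary code of length 9 with d ≥ 5 can have 191 codewords.


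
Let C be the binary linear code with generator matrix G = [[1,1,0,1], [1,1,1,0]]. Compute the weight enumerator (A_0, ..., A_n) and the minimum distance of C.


Weight distribution: A_0 = 1, A_2 = 1, A_3 = 2. Minimum distance d = 2.

Enumerate all 2^2 = 4 messages m ∈ F_2^2.
For each, compute codeword c = mG in F_2^4, then tally its weight.
  m = 00 → c = 0000, weight = 0.
  m = 10 → c = 1101, weight = 3.
  m = 01 → c = 1110, weight = 3.
  m = 11 → c = 0011, weight = 2.
Tally weights:
  weight 0: 1 codewords.
  weight 2: 1 codewords.
  weight 3: 2 codewords.
Minimum distance d = smallest w > 0 with A_w > 0 = 2.
Sanity: Σ A_w = 4 = 2^2 = 4 ✓.


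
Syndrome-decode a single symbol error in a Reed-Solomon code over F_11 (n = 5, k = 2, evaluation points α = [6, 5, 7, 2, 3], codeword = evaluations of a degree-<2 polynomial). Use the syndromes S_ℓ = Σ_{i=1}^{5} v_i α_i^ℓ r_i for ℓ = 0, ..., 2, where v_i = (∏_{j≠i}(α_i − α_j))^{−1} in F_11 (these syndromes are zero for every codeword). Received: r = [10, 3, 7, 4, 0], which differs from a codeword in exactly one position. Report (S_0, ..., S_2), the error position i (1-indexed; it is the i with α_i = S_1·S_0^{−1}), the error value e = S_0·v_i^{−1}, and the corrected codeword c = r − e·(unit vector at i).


S = (8, 1, 7), error at position 3, error magnitude e = 1, c = [10, 3, 6, 4, 0].

Step 1: column multipliers v_i = (∏_{j≠i}(α_i − α_j))^{−1} mod 11.
  i = 1 (α = 6): (6−5)(6−7)(6−2)(6−3) = 1·(−1)·4·3 = −12 ≡ 10, so v_1 = 10^{−1} = 10 (mod 11).
  i = 2 (α = 5): (5−6)(5−7)(5−2)(5−3) = (−1)·(−2)·3·2 = 12 ≡ 1, so v_2 = 1^{−1} = 1 (mod 11).
  i = 3 (α = 7): (7−6)(7−5)(7−2)(7−3) = 1·2·5·4 = 40 ≡ 7, so v_3 = 7^{−1} = 8 (mod 11).
  i = 4 (α = 2): (2−6)(2−5)(2−7)(2−3) = (−4)·(−3)·(−5)·(−1) = 60 ≡ 5, so v_4 = 5^{−1} = 9 (mod 11).
  i = 5 (α = 3): (3−6)(3−5)(3−7)(3−2) = (−3)·(−2)·(−4)·1 = −24 ≡ 9, so v_5 = 9^{−1} = 5 (mod 11).
  v = [10, 1, 8, 9, 5].
Step 2: syndromes of r = [10, 3, 7, 4, 0] (all sums mod 11).
  S_0 = Σ v_i r_i = 10·10 + 1·3 + 8·7 + 9·4 + 5·0 = 195 ≡ 8.
  S_1 = Σ v_i α_i r_i = 10·6·10 + 1·5·3 + 8·7·7 + 9·2·4 + 5·3·0 = 1079 ≡ 1.
  α_i^2 mod 11 = [3, 3, 5, 4, 9].
  S_2 = Σ v_i α_i^2 r_i = 10·3·10 + 1·3·3 + 8·5·7 + 9·4·4 + 5·9·0 = 733 ≡ 7.
  S = (8, 1, 7) ≠ 0, so r is not a codeword (an error is present).
Step 3: locate the error. For a single error e at position i, S_ℓ = v_i·e·α_i^ℓ, so α_err = S_1/S_0.
  S_0^{−1} = 8^{−1} = 7 (mod 11), so α_err = 1·7 = 7 ≡ 7 = α_3. Error position i = 3.
  Consistency check: S_2/S_1 = 7·1 = 7 ≡ 7 = α_err ✓ (single-error assumption holds).
Step 4: error magnitude e = S_0/v_3 = S_0·∏_{j≠3}(α_3 − α_j) = 8·7 = 56 ≡ 1 (mod 11).
Step 5: correct position 3: c_3 = r_3 − e = 7 − 1 ≡ 6 (mod 11). Hence c = [10, 3, 6, 4, 0].
  Check: interpolating c through the α_i gives m(x) = 1 + 7·x (degree < 2) with m(α_i) = c_i for every i, so c is indeed a codeword.


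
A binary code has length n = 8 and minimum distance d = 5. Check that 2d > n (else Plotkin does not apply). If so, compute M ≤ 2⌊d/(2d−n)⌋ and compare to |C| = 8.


Plotkin bound M ≤ 4; given |C| = 8 > bound (violated).

Check applicability: 2d = 10, n = 8.
2d − n = 2 > 0, so Plotkin applies.
Compute d/(2d−n) = 5/2 ≈ 2.5000.
⌊d/(2d−n)⌋ = 2.
Plotkin bound: M ≤ 2·2 = 4.
Given |C| = 8, check: VIOLATED.
This |C| is above the Plotkin bound, so no binary code with n = 8, d = 5 and 8 codewords exists.


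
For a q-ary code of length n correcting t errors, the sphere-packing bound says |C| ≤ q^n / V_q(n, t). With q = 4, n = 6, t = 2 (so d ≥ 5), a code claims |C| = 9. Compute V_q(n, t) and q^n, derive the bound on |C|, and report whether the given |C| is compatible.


V_q(n, t) = 154, q^n = 4096, Hamming bound = 26, |C| = 9 ≤ bound (satisfied).

Step 1: Compute V_q(n, t) = Σ_{j=0}^2 C(n, j) (q−1)^j.
  j = 0: C(6,0)·(3)^0 = 1·1 = 1.
  j = 1: C(6,1)·(3)^1 = 6·3 = 18.
  j = 2: C(6,2)·(3)^2 = 15·9 = 135.
  V_q(n, t) = 1 + 18 + 135 = 154.
Step 2: q^n = 4^6 = 4096.
Step 3: Hamming bound ⌊q^n / V_q(n,t)⌋ = ⌊4096/154⌋ = 26.
Step 4: Compare |C| = 9 to 26: satisfied.
The claimed |C| lies below the Hamming bound.


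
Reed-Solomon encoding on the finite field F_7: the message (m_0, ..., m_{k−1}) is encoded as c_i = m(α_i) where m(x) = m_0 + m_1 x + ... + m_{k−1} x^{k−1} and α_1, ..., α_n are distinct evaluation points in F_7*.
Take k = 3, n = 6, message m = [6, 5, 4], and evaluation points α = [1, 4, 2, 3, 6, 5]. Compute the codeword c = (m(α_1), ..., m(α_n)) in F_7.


c = [1, 6, 4, 1, 5, 5]

Message polynomial: m(x) = 6 + 5·x + 4·x^2 (mod 7).
For each evaluation point α_i, compute m(α_i) mod 7:
  α_1 = 1: Horner steps 4 → 2 → 1, so m(1) = 1.
  α_2 = 4: Horner steps 4 → 0 → 6, so m(4) = 6.
  α_3 = 2: Horner steps 4 → 6 → 4, so m(2) = 4.
  α_4 = 3: Horner steps 4 → 3 → 1, so m(3) = 1.
  α_5 = 6: Horner steps 4 → 1 → 5, so m(6) = 5.
  α_6 = 5: Horner steps 4 → 4 → 5, so m(5) = 5.
Codeword c = [1, 6, 4, 1, 5, 5] ∈ F_7^6.


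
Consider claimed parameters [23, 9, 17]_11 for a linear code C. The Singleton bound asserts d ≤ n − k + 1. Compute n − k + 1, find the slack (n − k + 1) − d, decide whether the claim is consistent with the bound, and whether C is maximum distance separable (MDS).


Singleton RHS = n − k + 1 = 15, slack = -2, bound violated (no such code; not MDS).

Singleton bound: d ≤ n − k + 1.
Here n = 23, k = 9, so n − k + 1 = 15.
Given d = 17, check d ≤ 15: NO.
Slack = (n − k + 1) − d = -2.
The slack is negative: d = 17 exceeds n − k + 1 = 15 by 2, so the Singleton bound is violated and no linear [23, 9, 17]_11 code can exist. In particular it is not MDS (MDS requires d = n − k + 1 exactly).
Description: the claimed parameters are [23, 9, 17]_11; such a code would be impossible (violates the Singleton bound).


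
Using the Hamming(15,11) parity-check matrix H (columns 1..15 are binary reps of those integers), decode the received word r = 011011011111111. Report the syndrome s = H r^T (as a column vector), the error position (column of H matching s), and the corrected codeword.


s = (0, 0, 1, 0)^T, error position = 2, corrected codeword c = 001011011111111

Compute s = H r^T mod 2 one row at a time:
  s_1 = 1 + 1 + 1 + 1 + 1 + 1 + 1 + 1 = 8 ≡ 0 (mod 2).
  s_2 = 0 + 1 + 1 + 0 + 1 + 1 + 1 + 1 = 6 ≡ 0 (mod 2).
  s_3 = 1 + 1 + 1 + 0 + 1 + 1 + 1 + 1 = 7 ≡ 1 (mod 2).
  s_4 = 0 + 1 + 1 + 0 + 1 + 1 + 1 + 1 = 6 ≡ 0 (mod 2).
s = (0, 0, 1, 0)^T — this equals column 2 of H (binary 0010), so error is at position 2.
Correct: flip bit 2 of r = 011011011111111 to get c = 001011011111111.
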